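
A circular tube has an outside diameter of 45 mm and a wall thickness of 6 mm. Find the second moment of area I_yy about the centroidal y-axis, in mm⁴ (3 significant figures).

Break the section into simple shapes (no overlaps), measuring from the bottom-left corner of the bounding box.
Outer circle: ⌀45, A = 1590.4 mm², x = 22.5 mm, Ī = 201 289 mm⁴.
Bore (subtracted): ⌀33, A = 855.3 mm², x = 22.5 mm, Ī = 58 214 mm⁴.
By symmetry the centroid is at mid-width, x̄ = 22.5 mm.
All pieces are centred on the centroidal y-axis, so I = ΣĪ (holes subtracted) = 143 075 mm⁴.

I_yy ≈ 1.43 × 10⁵ mm⁴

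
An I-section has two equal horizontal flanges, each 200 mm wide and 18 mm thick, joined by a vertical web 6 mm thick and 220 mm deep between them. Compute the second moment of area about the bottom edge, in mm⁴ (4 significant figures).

Break the section into simple shapes (no overlaps), measuring from the bottom-left corner of the bounding box.
Bottom flange: 200 × 18, A = 3 600 mm², y = 9 mm, Ī = 97 200 mm⁴.
Web: 6 × 220, A = 1 320 mm², y = 128 mm, Ī = 5 324 000 mm⁴.
Top flange: 200 × 18, A = 3 600 mm², y = 247 mm, Ī = 97 200 mm⁴.
Transfer each piece to the bottom edge using Ī + A·d² with d = y − 0:
  bottom flange: d = 9 mm → contributes +388 800 mm⁴
  web: d = 128 mm → contributes +26 950 880 mm⁴
  top flange: d = 247 mm → contributes +219 729 600 mm⁴
Total I = 247 069 280 mm⁴.

I_base ≈ 2.471 × 10⁸ mm⁴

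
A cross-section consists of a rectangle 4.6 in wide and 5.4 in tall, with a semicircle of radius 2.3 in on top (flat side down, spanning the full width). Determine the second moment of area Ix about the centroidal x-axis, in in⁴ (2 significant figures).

Break the section into simple shapes (no overlaps), measuring from the bottom-left corner of the bounding box.
Rectangular body: 4.6 × 5.4, A = 24.84 in², y = 2.7 in, Ī = 60.36 in⁴.
Semicircular cap: semicircle r = 2.3, A = 8.31 in², y = 6.376 in, Ī = 3.071 in⁴.
Centroid: ȳ = ΣA·y / ΣA = 3.621 in.
Transfer each piece to the centroidal x-axis using Ī + A·d² with d = y − 3.621:
  rectangular body: d = -0.9215 in → contributes +81.45 in⁴
  semicircular cap: d = 2.755 in → contributes +66.13 in⁴
Total I = 147.6 in⁴.

Ix ≈ 150 in⁴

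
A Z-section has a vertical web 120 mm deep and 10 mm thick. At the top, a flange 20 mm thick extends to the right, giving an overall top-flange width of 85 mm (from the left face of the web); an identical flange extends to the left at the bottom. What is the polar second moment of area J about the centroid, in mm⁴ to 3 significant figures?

Split into non-overlapping primitives; take the origin at the lower-left of the bounding box.
Web: 10 × 120, A = 1 200 mm², y = 60 mm, Ī = 1 440 000 mm⁴.
Top flange (beyond web): 75 × 20, A = 1 500 mm², y = 110 mm, Ī = 50 000 mm⁴.
Bottom flange (beyond web): 75 × 20, A = 1 500 mm², y = 10 mm, Ī = 50 000 mm⁴.
Centroid: ȳ = ΣA·y / ΣA = 60 mm.
Transfer each piece to the centroidal x-axis using Ī + A·d² with d = y − 60:
  web: d = 0 mm → contributes +1 440 000 mm⁴
  top flange (beyond web): d = 50 mm → contributes +3 800 000 mm⁴
  bottom flange (beyond web): d = -50 mm → contributes +3 800 000 mm⁴
Total I = 9 040 000 mm⁴.
For the y-axis: x̄ = 80 mm.
Repeating about the centroidal y-axis gives I_y = 6 835 000 mm⁴.
Polar second moment: J = I_x + I_y = 15 875 000 mm⁴.

J ≈ 1.59 × 10⁷ mm⁴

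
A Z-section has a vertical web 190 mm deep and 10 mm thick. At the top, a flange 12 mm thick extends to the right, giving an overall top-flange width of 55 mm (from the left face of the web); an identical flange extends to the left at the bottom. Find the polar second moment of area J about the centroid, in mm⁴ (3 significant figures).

Treat the section as a set of non-overlapping primitives; coordinates are from the bounding-box lower-left.
Web: 10 × 190, A = 1 900 mm², y = 95 mm, Ī = 5 715 833 mm⁴.
Top flange (beyond web): 45 × 12, A = 540 mm², y = 184 mm, Ī = 6 480 mm⁴.
Bottom flange (beyond web): 45 × 12, A = 540 mm², y = 6 mm, Ī = 6 480 mm⁴.
Centroid: ȳ = ΣA·y / ΣA = 95 mm.
Transfer each piece to the centroidal x-axis using Ī + A·d² with d = y − 95:
  web: d = 0 mm → contributes +5 715 833 mm⁴
  top flange (beyond web): d = 89 mm → contributes +4 283 820 mm⁴
  bottom flange (beyond web): d = -89 mm → contributes +4 283 820 mm⁴
Total I = 14 283 473 mm⁴.
For the y-axis: x̄ = 50 mm.
Repeating about the centroidal y-axis gives I_y = 1 014 833 mm⁴.
Polar second moment: J = I_x + I_y = 15 298 307 mm⁴.

J ≈ 1.53 × 10⁷ mm⁴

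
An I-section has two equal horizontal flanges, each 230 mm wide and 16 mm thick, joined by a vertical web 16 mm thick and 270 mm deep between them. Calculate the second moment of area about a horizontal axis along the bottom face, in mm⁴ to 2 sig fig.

I_base ≈ 4.4 × 10⁸ mm⁴

Split into non-overlapping primitives; take the origin at the lower-left of the bounding box.
Bottom flange: 230 × 16, A = 3 680 mm², y = 8 mm, Ī = 78 507 mm⁴.
Web: 16 × 270, A = 4 320 mm², y = 151 mm, Ī = 26 244 000 mm⁴.
Top flange: 230 × 16, A = 3 680 mm², y = 294 mm, Ī = 78 507 mm⁴.
Transfer each piece to the base of the section using Ī + A·d² with d = y − 0:
  bottom flange: d = 8 mm → contributes +314 027 mm⁴
  web: d = 151 mm → contributes +124 744 320 mm⁴
  top flange: d = 294 mm → contributes +318 162 987 mm⁴
Total I = 443 221 333 mm⁴.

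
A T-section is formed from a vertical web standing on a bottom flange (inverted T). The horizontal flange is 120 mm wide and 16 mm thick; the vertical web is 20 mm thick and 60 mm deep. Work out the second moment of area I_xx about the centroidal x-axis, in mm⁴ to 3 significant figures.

I_xx ≈ 1.47 × 10⁶ mm⁴

Split into non-overlapping primitives; take the origin at the lower-left of the bounding box.
Flange: 120 × 16, A = 1 920 mm², y = 8 mm, Ī = 40 960 mm⁴.
Web: 20 × 60, A = 1 200 mm², y = 46 mm, Ī = 360 000 mm⁴.
Centroid: ȳ = ΣA·y / ΣA = 22.615 mm.
Transfer each piece to the centroidal x-axis using Ī + A·d² with d = y − 22.615:
  flange: d = -14.615 mm → contributes +451 090 mm⁴
  web: d = 23.385 mm → contributes +1 016 208 mm⁴
Total I = 1 467 298 mm⁴.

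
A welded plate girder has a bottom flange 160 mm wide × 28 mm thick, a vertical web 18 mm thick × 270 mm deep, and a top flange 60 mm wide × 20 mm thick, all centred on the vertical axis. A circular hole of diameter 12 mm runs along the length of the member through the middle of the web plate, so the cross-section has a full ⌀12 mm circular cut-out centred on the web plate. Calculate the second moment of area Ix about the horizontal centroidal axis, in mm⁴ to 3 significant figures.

Ix ≈ 1.31 × 10⁸ mm⁴

Split into non-overlapping primitives; take the origin at the lower-left of the bounding box.
Bottom plate: 160 × 28, A = 4 480 mm², y = 14 mm, Ī = 292 693 mm⁴.
Web plate: 18 × 270, A = 4 860 mm², y = 163 mm, Ī = 29 524 500 mm⁴.
Top plate: 60 × 20, A = 1 200 mm², y = 308 mm, Ī = 40 000 mm⁴.
Hole (subtracted): ⌀12, A = 113.1 mm², y = 163 mm, Ī = 1017.9 mm⁴.
Centroid: ȳ = ΣA·y / ΣA = 115.67 mm.
Transfer each piece to the horizontal centroidal axis using Ī + A·d² with d = y − 115.67:
  bottom plate: d = -101.67 mm → contributes +46 600 224 mm⁴
  web plate: d = 47.331 mm → contributes +40 412 175 mm⁴
  top plate: d = 192.33 mm → contributes +44 429 645 mm⁴
  hole: d = 47.331 mm → contributes −254 386 mm⁴
Total I = 131 187 658 mm⁴.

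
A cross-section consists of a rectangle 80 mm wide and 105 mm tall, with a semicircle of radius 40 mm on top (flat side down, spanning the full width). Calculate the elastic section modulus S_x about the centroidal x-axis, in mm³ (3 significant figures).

Treat the section as a set of non-overlapping primitives; coordinates are from the bounding-box lower-left.
Rectangular body: 80 × 105, A = 8 400 mm², y = 52.5 mm, Ī = 7 717 500 mm⁴.
Semicircular cap: semicircle r = 40, A = 2513.3 mm², y = 121.98 mm, Ī = 280 978 mm⁴.
Centroid: ȳ = ΣA·y / ΣA = 68.5 mm.
Transfer each piece to the centroidal x-axis using Ī + A·d² with d = y − 68.5:
  rectangular body: d = -16 mm → contributes +9 867 929 mm⁴
  semicircular cap: d = 53.476 mm → contributes +7 468 257 mm⁴
Total I = 17 336 186 mm⁴.
Extreme fibre distance c = 76.5 mm; S = I/c = 226 617 mm³.

S_x ≈ 2.27 × 10⁵ mm³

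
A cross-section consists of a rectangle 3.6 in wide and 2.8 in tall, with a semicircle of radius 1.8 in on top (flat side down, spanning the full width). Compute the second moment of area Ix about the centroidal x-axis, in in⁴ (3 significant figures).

Split into non-overlapping primitives; take the origin at the lower-left of the bounding box.
Rectangular body: 3.6 × 2.8, A = 10.08 in², y = 1.4 in, Ī = 6.5856 in⁴.
Semicircular cap: semicircle r = 1.8, A = 5.0894 in², y = 3.5639 in, Ī = 1.1522 in⁴.
Centroid: ȳ = ΣA·y / ΣA = 2.126 in.
Transfer each piece to the centroidal x-axis using Ī + A·d² with d = y − 2.126:
  rectangular body: d = -0.72601 in → contributes +11.899 in⁴
  semicircular cap: d = 1.4379 in → contributes +11.675 in⁴
Total I = 23.574 in⁴.

Ix ≈ 23.6 in⁴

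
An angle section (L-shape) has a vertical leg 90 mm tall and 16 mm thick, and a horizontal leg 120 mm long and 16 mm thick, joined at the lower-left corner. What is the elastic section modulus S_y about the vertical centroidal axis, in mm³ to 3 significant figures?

S_y ≈ 5.40 × 10⁴ mm³

Break the section into simple shapes (no overlaps), measuring from the bottom-left corner of the bounding box.
Vertical leg: 16 × 90, A = 1 440 mm², x = 8 mm, Ī = 30 720 mm⁴.
Horizontal leg (remainder): 104 × 16, A = 1 664 mm², x = 68 mm, Ī = 1 499 819 mm⁴.
Centroid: x̄ = ΣA·x / ΣA = 40.165 mm.
Transfer each piece to the vertical centroidal axis using Ī + A·d² with d = x − 40.165:
  vertical leg: d = -32.165 mm → contributes +1 520 521 mm⁴
  horizontal leg (remainder): d = 27.835 mm → contributes +2 789 069 mm⁴
Total I = 4 309 590 mm⁴.
Extreme fibre distance c = 79.835 mm; S = I/c = 53 981 mm³.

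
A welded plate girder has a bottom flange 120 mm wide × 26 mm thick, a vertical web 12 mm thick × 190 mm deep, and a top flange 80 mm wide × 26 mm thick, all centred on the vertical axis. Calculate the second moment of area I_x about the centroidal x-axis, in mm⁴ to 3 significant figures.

I_x ≈ 6.61 × 10⁷ mm⁴

Split into non-overlapping primitives; take the origin at the lower-left of the bounding box.
Bottom plate: 120 × 26, A = 3 120 mm², y = 13 mm, Ī = 175 760 mm⁴.
Web plate: 12 × 190, A = 2 280 mm², y = 121 mm, Ī = 6 859 000 mm⁴.
Top plate: 80 × 26, A = 2 080 mm², y = 229 mm, Ī = 117 173 mm⁴.
Centroid: ȳ = ΣA·y / ΣA = 105.98 mm.
Transfer each piece to the centroidal x-axis using Ī + A·d² with d = y − 105.98:
  bottom plate: d = -92.984 mm → contributes +27 151 331 mm⁴
  web plate: d = 15.016 mm → contributes +7 373 098 mm⁴
  top plate: d = 123.02 mm → contributes +31 593 703 mm⁴
Total I = 66 118 131 mm⁴.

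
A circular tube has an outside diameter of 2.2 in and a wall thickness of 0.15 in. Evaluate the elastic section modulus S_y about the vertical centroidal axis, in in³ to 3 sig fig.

Decompose the section into non-overlapping parts with the origin at the bottom-left of its bounding rectangle.
Outer circle: ⌀2.2, A = 3.8013 in², x = 1.1 in, Ī = 1.1499 in⁴.
Bore (subtracted): ⌀1.9, A = 2.8353 in², x = 1.1 in, Ī = 0.63971 in⁴.
By symmetry the centroid is at mid-width, x̄ = 1.1 in.
All pieces are centred on the vertical centroidal axis, so I = ΣĪ (holes subtracted) = 0.51019 in⁴.
Extreme fibre distance c = 1.1 in; S = I/c = 0.46381 in³.

S_y ≈ 0.464 in³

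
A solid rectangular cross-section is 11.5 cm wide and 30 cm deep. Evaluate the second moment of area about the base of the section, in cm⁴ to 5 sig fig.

The section: 11.5 × 30, A = 345 cm², y = 15 cm, Ī = 25 875 cm⁴.
Transfer it to a horizontal axis along the bottom face using Ī + A·d² with d = y − 0:
  the section: d = 15 cm → contributes +103 500 cm⁴
Total I = 103 500 cm⁴.

I_base ≈ 1.0350 × 10⁵ cm⁴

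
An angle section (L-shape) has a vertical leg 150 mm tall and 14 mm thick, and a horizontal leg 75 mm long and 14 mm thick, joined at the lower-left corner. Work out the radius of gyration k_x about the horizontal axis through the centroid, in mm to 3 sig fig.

Break the section into simple shapes (no overlaps), measuring from the bottom-left corner of the bounding box.
Vertical leg: 14 × 150, A = 2 100 mm², y = 75 mm, Ī = 3 937 500 mm⁴.
Horizontal leg (remainder): 61 × 14, A = 854 mm², y = 7 mm, Ī = 13 949 mm⁴.
Centroid: ȳ = ΣA·y / ΣA = 55.341 mm.
Transfer each piece to the horizontal axis through the centroid using Ī + A·d² with d = y − 55.341:
  vertical leg: d = 19.659 mm → contributes +4 749 081 mm⁴
  horizontal leg (remainder): d = -48.341 mm → contributes +2 009 640 mm⁴
Total I = 6 758 721 mm⁴.
Radius of gyration: k = √(I/A) = √(6 758 721 / 2 954) = 47.833 mm.

k_x ≈ 47.8 mm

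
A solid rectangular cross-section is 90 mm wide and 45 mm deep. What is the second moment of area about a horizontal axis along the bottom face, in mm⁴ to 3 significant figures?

I_base ≈ 2.73 × 10⁶ mm⁴

The section: 90 × 45, A = 4 050 mm², y = 22.5 mm, Ī = 683 438 mm⁴.
Transfer it to a horizontal axis along the bottom face using Ī + A·d² with d = y − 0:
  the section: d = 22.5 mm → contributes +2 733 750 mm⁴
Total I = 2 733 750 mm⁴.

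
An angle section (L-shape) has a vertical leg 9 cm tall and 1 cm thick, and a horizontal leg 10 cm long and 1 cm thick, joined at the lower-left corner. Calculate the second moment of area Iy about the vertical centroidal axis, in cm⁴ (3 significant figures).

Treat the section as a set of non-overlapping primitives; coordinates are from the bounding-box lower-left.
Vertical leg: 1 × 9, A = 9 cm², x = 0.5 cm, Ī = 0.75 cm⁴.
Horizontal leg (remainder): 9 × 1, A = 9 cm², x = 5.5 cm, Ī = 60.75 cm⁴.
Centroid: x̄ = ΣA·x / ΣA = 3 cm.
Transfer each piece to the vertical centroidal axis using Ī + A·d² with d = x − 3:
  vertical leg: d = -2.5 cm → contributes +57 cm⁴
  horizontal leg (remainder): d = 2.5 cm → contributes +117 cm⁴
Total I = 174 cm⁴.

Iy ≈ 174 cm⁴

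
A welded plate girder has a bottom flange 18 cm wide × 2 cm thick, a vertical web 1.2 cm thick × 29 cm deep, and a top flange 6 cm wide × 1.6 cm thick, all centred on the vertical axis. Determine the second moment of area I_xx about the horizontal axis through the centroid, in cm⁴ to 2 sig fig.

I_xx ≈ 1.1 × 10⁴ cm⁴

Treat the section as a set of non-overlapping primitives; coordinates are from the bounding-box lower-left.
Bottom plate: 18 × 2, A = 36 cm², y = 1 cm, Ī = 12 cm⁴.
Web plate: 1.2 × 29, A = 34.8 cm², y = 16.5 cm, Ī = 2 439 cm⁴.
Top plate: 6 × 1.6, A = 9.6 cm², y = 31.8 cm, Ī = 2.048 cm⁴.
Centroid: ȳ = ΣA·y / ΣA = 11.39 cm.
Transfer each piece to the horizontal axis through the centroid using Ī + A·d² with d = y − 11.39:
  bottom plate: d = -10.39 cm → contributes +3 896 cm⁴
  web plate: d = 5.113 cm → contributes +3 349 cm⁴
  top plate: d = 20.41 cm → contributes +4 002 cm⁴
Total I = 11 247 cm⁴.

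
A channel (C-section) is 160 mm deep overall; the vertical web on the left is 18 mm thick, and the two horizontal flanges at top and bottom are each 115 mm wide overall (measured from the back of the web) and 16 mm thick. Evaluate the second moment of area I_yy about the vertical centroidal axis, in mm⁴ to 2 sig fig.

Decompose the section into non-overlapping parts with the origin at the bottom-left of its bounding rectangle.
Web: 18 × 160, A = 2 880 mm², x = 9 mm, Ī = 77 760 mm⁴.
Top flange (beyond web): 97 × 16, A = 1 552 mm², x = 66.5 mm, Ī = 1 216 897 mm⁴.
Bottom flange (beyond web): 97 × 16, A = 1 552 mm², x = 66.5 mm, Ī = 1 216 897 mm⁴.
Centroid: x̄ = ΣA·x / ΣA = 38.83 mm.
Transfer each piece to the vertical centroidal axis using Ī + A·d² with d = x − 38.83:
  web: d = -29.83 mm → contributes +2 639 815 mm⁴
  top flange (beyond web): d = 27.67 mm → contributes +2 405 480 mm⁴
  bottom flange (beyond web): d = 27.67 mm → contributes +2 405 480 mm⁴
Total I = 7 450 774 mm⁴.

I_yy ≈ 7.5 × 10⁶ mm⁴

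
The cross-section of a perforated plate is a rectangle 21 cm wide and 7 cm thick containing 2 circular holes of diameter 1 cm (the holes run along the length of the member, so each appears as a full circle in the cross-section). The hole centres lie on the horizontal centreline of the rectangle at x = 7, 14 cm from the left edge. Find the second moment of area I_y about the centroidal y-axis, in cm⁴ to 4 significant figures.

Split into non-overlapping primitives; take the origin at the lower-left of the bounding box.
Plate: 21 × 7, A = 147 cm², x = 10.5 cm, Ī = 5402.25 cm⁴.
Hole 1 (subtracted): ⌀1, A = 0.785398 cm², x = 7 cm, Ī = 0.0490874 cm⁴.
Hole 2 (subtracted): ⌀1, A = 0.785398 cm², x = 14 cm, Ī = 0.0490874 cm⁴.
By symmetry the centroid is at mid-width, x̄ = 10.5 cm.
Transfer each piece to the centroidal y-axis using Ī + A·d² with d = x − 10.5:
  plate: d = 0 cm → contributes +5402.25 cm⁴
  hole 1: d = -3.5 cm → contributes −9.67021 cm⁴
  hole 2: d = 3.5 cm → contributes −9.67021 cm⁴
Total I = 5382.91 cm⁴.

I_y ≈ 5383 cm⁴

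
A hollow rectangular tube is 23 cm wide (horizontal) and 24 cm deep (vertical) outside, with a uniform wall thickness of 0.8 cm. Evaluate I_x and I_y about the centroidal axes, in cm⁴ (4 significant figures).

I_x ≈ 6452 cm⁴, I_y ≈ 6040 cm⁴

Split into non-overlapping primitives; take the origin at the lower-left of the bounding box.
Outer rectangle: 23 × 24, A = 552 cm², y = 12 cm, Ī = 26 496 cm⁴.
Inner void (subtracted): 21.4 × 22.4, A = 479.36 cm², y = 12 cm, Ī = 20043.6 cm⁴.
By symmetry the centroid is at mid-height, ȳ = 12 cm.
All pieces are centred on the centroidal x-axis, so I = ΣĪ (holes subtracted) = 6452.36 cm⁴.
Repeating about the centroidal y-axis gives I_y = 6040.02 cm⁴.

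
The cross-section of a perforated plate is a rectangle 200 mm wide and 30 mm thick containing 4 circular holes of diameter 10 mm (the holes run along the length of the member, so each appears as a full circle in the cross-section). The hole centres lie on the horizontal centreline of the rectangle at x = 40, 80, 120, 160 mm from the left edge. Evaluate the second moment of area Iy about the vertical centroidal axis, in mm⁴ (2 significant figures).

Iy ≈ 1.9 × 10⁷ mm⁴

Split into non-overlapping primitives; take the origin at the lower-left of the bounding box.
Plate: 200 × 30, A = 6 000 mm², x = 100 mm, Ī = 20 000 000 mm⁴.
Hole 1 (subtracted): ⌀10, A = 78.54 mm², x = 40 mm, Ī = 490.9 mm⁴.
Hole 2 (subtracted): ⌀10, A = 78.54 mm², x = 80 mm, Ī = 490.9 mm⁴.
Hole 3 (subtracted): ⌀10, A = 78.54 mm², x = 120 mm, Ī = 490.9 mm⁴.
Hole 4 (subtracted): ⌀10, A = 78.54 mm², x = 160 mm, Ī = 490.9 mm⁴.
By symmetry the centroid is at mid-width, x̄ = 100 mm.
Transfer each piece to the vertical centroidal axis using Ī + A·d² with d = x − 100:
  plate: d = 0 mm → contributes +20 000 000 mm⁴
  hole 1: d = -60 mm → contributes −283 234 mm⁴
  hole 2: d = -20 mm → contributes −31 907 mm⁴
  hole 3: d = 20 mm → contributes −31 907 mm⁴
  hole 4: d = 60 mm → contributes −283 234 mm⁴
Total I = 19 369 718 mm⁴.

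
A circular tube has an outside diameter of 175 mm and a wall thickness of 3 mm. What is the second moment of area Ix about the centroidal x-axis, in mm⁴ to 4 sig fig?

Break the section into simple shapes (no overlaps), measuring from the bottom-left corner of the bounding box.
Outer circle: ⌀175, A = 24052.8 mm², y = 87.5 mm, Ī = 46 038 598 mm⁴.
Bore (subtracted): ⌀169, A = 22431.8 mm², y = 87.5 mm, Ī = 40 042 088 mm⁴.
By symmetry the centroid is at mid-height, ȳ = 87.5 mm.
All pieces are centred on the centroidal x-axis, so I = ΣĪ (holes subtracted) = 5 996 510 mm⁴.

Ix ≈ 5.997 × 10⁶ mm⁴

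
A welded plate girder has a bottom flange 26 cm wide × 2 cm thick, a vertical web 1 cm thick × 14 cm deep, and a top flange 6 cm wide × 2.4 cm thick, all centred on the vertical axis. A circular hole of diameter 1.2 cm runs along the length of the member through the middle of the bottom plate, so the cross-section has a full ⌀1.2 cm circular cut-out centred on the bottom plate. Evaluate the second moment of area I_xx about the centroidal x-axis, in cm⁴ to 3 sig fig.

I_xx ≈ 3420 cm⁴

Break the section into simple shapes (no overlaps), measuring from the bottom-left corner of the bounding box.
Bottom plate: 26 × 2, A = 52 cm², y = 1 cm, Ī = 17.333 cm⁴.
Web plate: 1 × 14, A = 14 cm², y = 9 cm, Ī = 228.67 cm⁴.
Top plate: 6 × 2.4, A = 14.4 cm², y = 17.2 cm, Ī = 6.912 cm⁴.
Hole (subtracted): ⌀1.2, A = 1.131 cm², y = 1 cm, Ī = 0.10179 cm⁴.
Centroid: ȳ = ΣA·y / ΣA = 5.3558 cm.
Transfer each piece to the centroidal x-axis using Ī + A·d² with d = y − 5.3558:
  bottom plate: d = -4.3558 cm → contributes +1003.9 cm⁴
  web plate: d = 3.6442 cm → contributes +414.59 cm⁴
  top plate: d = 11.844 cm → contributes +2 027 cm⁴
  hole: d = -4.3558 cm → contributes −21.56 cm⁴
Total I = 3 424 cm⁴.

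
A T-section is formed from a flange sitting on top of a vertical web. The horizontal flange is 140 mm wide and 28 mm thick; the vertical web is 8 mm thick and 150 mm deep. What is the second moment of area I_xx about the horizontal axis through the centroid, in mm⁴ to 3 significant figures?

Decompose the section into non-overlapping parts with the origin at the bottom-left of its bounding rectangle.
Flange: 140 × 28, A = 3 920 mm², y = 164 mm, Ī = 256 107 mm⁴.
Web: 8 × 150, A = 1 200 mm², y = 75 mm, Ī = 2 250 000 mm⁴.
Centroid: ȳ = ΣA·y / ΣA = 143.14 mm.
Transfer each piece to the horizontal axis through the centroid using Ī + A·d² with d = y − 143.14:
  flange: d = 20.859 mm → contributes +1 961 752 mm⁴
  web: d = -68.141 mm → contributes +7 821 774 mm⁴
Total I = 9 783 525 mm⁴.

I_xx ≈ 9.78 × 10⁶ mm⁴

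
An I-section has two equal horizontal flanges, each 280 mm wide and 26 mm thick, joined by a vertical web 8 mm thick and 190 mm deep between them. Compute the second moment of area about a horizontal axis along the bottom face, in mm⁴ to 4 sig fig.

I_base ≈ 4.106 × 10⁸ mm⁴

Break the section into simple shapes (no overlaps), measuring from the bottom-left corner of the bounding box.
Bottom flange: 280 × 26, A = 7 280 mm², y = 13 mm, Ī = 410 107 mm⁴.
Web: 8 × 190, A = 1 520 mm², y = 121 mm, Ī = 4 572 667 mm⁴.
Top flange: 280 × 26, A = 7 280 mm², y = 229 mm, Ī = 410 107 mm⁴.
Transfer each piece to the base of the section using Ī + A·d² with d = y − 0:
  bottom flange: d = 13 mm → contributes +1 640 427 mm⁴
  web: d = 121 mm → contributes +26 826 987 mm⁴
  top flange: d = 229 mm → contributes +382 180 587 mm⁴
Total I = 410 648 000 mm⁴.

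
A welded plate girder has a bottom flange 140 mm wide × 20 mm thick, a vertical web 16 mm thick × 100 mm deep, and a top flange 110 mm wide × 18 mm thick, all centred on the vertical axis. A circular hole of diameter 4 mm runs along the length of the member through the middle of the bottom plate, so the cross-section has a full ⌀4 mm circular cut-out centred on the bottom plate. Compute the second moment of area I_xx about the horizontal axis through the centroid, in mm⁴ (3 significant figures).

I_xx ≈ 1.80 × 10⁷ mm⁴

Split into non-overlapping primitives; take the origin at the lower-left of the bounding box.
Bottom plate: 140 × 20, A = 2 800 mm², y = 10 mm, Ī = 93 333 mm⁴.
Web plate: 16 × 100, A = 1 600 mm², y = 70 mm, Ī = 1 333 333 mm⁴.
Top plate: 110 × 18, A = 1 980 mm², y = 129 mm, Ī = 53 460 mm⁴.
Hole (subtracted): ⌀4, A = 12.566 mm², y = 10 mm, Ī = 12.566 mm⁴.
Centroid: ȳ = ΣA·y / ΣA = 62.081 mm.
Transfer each piece to the horizontal axis through the centroid using Ī + A·d² with d = y − 62.081:
  bottom plate: d = -52.081 mm → contributes +7 688 033 mm⁴
  web plate: d = 7.9194 mm → contributes +1 433 679 mm⁴
  top plate: d = 66.919 mm → contributes +8 920 298 mm⁴
  hole: d = -52.081 mm → contributes −34 097 mm⁴
Total I = 18 007 913 mm⁴.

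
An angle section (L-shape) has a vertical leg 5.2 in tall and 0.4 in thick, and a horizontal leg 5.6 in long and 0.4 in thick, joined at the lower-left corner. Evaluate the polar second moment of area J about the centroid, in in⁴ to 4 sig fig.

Decompose the section into non-overlapping parts with the origin at the bottom-left of its bounding rectangle.
Vertical leg: 0.4 × 5.2, A = 2.08 in², y = 2.6 in, Ī = 4.68693 in⁴.
Horizontal leg (remainder): 5.2 × 0.4, A = 2.08 in², y = 0.2 in, Ī = 0.0277333 in⁴.
Centroid: ȳ = ΣA·y / ΣA = 1.4 in.
Transfer each piece to the centroidal x-axis using Ī + A·d² with d = y − 1.4:
  vertical leg: d = 1.2 in → contributes +7.68213 in⁴
  horizontal leg (remainder): d = -1.2 in → contributes +3.02293 in⁴
Total I = 10.7051 in⁴.
For the y-axis: x̄ = 1.6 in.
Repeating about the centroidal y-axis gives I_y = 12.8683 in⁴.
Polar second moment: J = I_x + I_y = 23.5733 in⁴.

J ≈ 23.57 in⁴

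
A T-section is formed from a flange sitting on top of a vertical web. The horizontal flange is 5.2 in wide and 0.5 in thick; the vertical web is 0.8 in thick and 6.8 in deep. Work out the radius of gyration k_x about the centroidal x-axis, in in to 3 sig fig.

k_x ≈ 2.35 in

Treat the section as a set of non-overlapping primitives; coordinates are from the bounding-box lower-left.
Flange: 5.2 × 0.5, A = 2.6 in², y = 7.05 in, Ī = 0.054167 in⁴.
Web: 0.8 × 6.8, A = 5.44 in², y = 3.4 in, Ī = 20.962 in⁴.
Centroid: ȳ = ΣA·y / ΣA = 4.5803 in.
Transfer each piece to the centroidal x-axis using Ī + A·d² with d = y − 4.5803:
  flange: d = 2.4697 in → contributes +15.912 in⁴
  web: d = -1.1803 in → contributes +28.541 in⁴
Total I = 44.453 in⁴.
Radius of gyration: k = √(I/A) = √(44.453 / 8.04) = 2.3514 in.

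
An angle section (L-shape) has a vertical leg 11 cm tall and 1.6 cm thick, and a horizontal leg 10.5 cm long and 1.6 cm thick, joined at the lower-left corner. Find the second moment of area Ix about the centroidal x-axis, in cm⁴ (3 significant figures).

Ix ≈ 354 cm⁴

Treat the section as a set of non-overlapping primitives; coordinates are from the bounding-box lower-left.
Vertical leg: 1.6 × 11, A = 17.6 cm², y = 5.5 cm, Ī = 177.47 cm⁴.
Horizontal leg (remainder): 8.9 × 1.6, A = 14.24 cm², y = 0.8 cm, Ī = 3.0379 cm⁴.
Centroid: ȳ = ΣA·y / ΣA = 3.398 cm.
Transfer each piece to the centroidal x-axis using Ī + A·d² with d = y − 3.398:
  vertical leg: d = 2.102 cm → contributes +255.23 cm⁴
  horizontal leg (remainder): d = -2.598 cm → contributes +99.151 cm⁴
Total I = 354.38 cm⁴.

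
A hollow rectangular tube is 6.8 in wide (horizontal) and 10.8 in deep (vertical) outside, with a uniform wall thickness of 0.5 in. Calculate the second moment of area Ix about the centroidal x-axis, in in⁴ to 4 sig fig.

Break the section into simple shapes (no overlaps), measuring from the bottom-left corner of the bounding box.
Outer rectangle: 6.8 × 10.8, A = 73.44 in², y = 5.4 in, Ī = 713.837 in⁴.
Inner void (subtracted): 5.8 × 9.8, A = 56.84 in², y = 5.4 in, Ī = 454.909 in⁴.
By symmetry the centroid is at mid-height, ȳ = 5.4 in.
All pieces are centred on the centroidal x-axis, so I = ΣĪ (holes subtracted) = 258.927 in⁴.

Ix ≈ 258.9 in⁴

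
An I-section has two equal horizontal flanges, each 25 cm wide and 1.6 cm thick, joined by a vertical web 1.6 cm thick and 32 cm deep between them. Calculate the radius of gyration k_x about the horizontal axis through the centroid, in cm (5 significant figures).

k_x ≈ 14.336 cm

Decompose the section into non-overlapping parts with the origin at the bottom-left of its bounding rectangle.
Bottom flange: 25 × 1.6, A = 40 cm², y = 0.8 cm, Ī = 8.533333 cm⁴.
Web: 1.6 × 32, A = 51.2 cm², y = 17.6 cm, Ī = 4369.067 cm⁴.
Top flange: 25 × 1.6, A = 40 cm², y = 34.4 cm, Ī = 8.533333 cm⁴.
By symmetry the centroid is at mid-height, ȳ = 17.6 cm.
Transfer each piece to the horizontal axis through the centroid using Ī + A·d² with d = y − 17.6:
  bottom flange: d = -16.8 cm → contributes +11298.13 cm⁴
  web: d = 0 cm → contributes +4369.067 cm⁴
  top flange: d = 16.8 cm → contributes +11298.13 cm⁴
Total I = 26965.33 cm⁴.
Radius of gyration: k = √(I/A) = √(26965.33 / 131.2) = 14.33626 cm.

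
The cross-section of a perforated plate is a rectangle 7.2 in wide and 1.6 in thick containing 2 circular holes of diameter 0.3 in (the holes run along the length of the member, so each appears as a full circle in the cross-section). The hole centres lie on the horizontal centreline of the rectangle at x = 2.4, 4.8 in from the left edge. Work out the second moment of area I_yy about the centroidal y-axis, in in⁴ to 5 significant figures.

Treat the section as a set of non-overlapping primitives; coordinates are from the bounding-box lower-left.
Plate: 7.2 × 1.6, A = 11.52 in², x = 3.6 in, Ī = 49.7664 in⁴.
Hole 1 (subtracted): ⌀0.3, A = 0.07068583 in², x = 2.4 in, Ī = 0.0003976078 in⁴.
Hole 2 (subtracted): ⌀0.3, A = 0.07068583 in², x = 4.8 in, Ī = 0.0003976078 in⁴.
By symmetry the centroid is at mid-width, x̄ = 3.6 in.
Transfer each piece to the centroidal y-axis using Ī + A·d² with d = x − 3.6:
  plate: d = 0 in → contributes +49.7664 in⁴
  hole 1: d = -1.2 in → contributes −0.1021852 in⁴
  hole 2: d = 1.2 in → contributes −0.1021852 in⁴
Total I = 49.56203 in⁴.

I_yy ≈ 49.562 in⁴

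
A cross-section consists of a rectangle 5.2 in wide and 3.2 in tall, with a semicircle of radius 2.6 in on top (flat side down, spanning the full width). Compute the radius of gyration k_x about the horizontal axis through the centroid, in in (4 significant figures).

k_x ≈ 1.563 in

Decompose the section into non-overlapping parts with the origin at the bottom-left of its bounding rectangle.
Rectangular body: 5.2 × 3.2, A = 16.64 in², y = 1.6 in, Ī = 14.1995 in⁴.
Semicircular cap: semicircle r = 2.6, A = 10.6186 in², y = 4.30347 in, Ī = 5.01563 in⁴.
Centroid: ȳ = ΣA·y / ΣA = 2.65314 in.
Transfer each piece to the horizontal axis through the centroid using Ī + A·d² with d = y − 2.65314:
  rectangular body: d = -1.05314 in → contributes +32.6549 in⁴
  semicircular cap: d = 1.65034 in → contributes +33.9365 in⁴
Total I = 66.5914 in⁴.
Radius of gyration: k = √(I/A) = √(66.5914 / 27.2586) = 1.56299 in.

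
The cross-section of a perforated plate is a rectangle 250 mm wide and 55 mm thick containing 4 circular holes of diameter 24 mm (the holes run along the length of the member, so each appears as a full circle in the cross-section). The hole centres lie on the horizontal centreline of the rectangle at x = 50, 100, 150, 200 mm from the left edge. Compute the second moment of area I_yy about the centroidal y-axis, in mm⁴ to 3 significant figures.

I_yy ≈ 6.59 × 10⁷ mm⁴

Treat the section as a set of non-overlapping primitives; coordinates are from the bounding-box lower-left.
Plate: 250 × 55, A = 13 750 mm², x = 125 mm, Ī = 71 614 583 mm⁴.
Hole 1 (subtracted): ⌀24, A = 452.39 mm², x = 50 mm, Ī = 16 286 mm⁴.
Hole 2 (subtracted): ⌀24, A = 452.39 mm², x = 100 mm, Ī = 16 286 mm⁴.
Hole 3 (subtracted): ⌀24, A = 452.39 mm², x = 150 mm, Ī = 16 286 mm⁴.
Hole 4 (subtracted): ⌀24, A = 452.39 mm², x = 200 mm, Ī = 16 286 mm⁴.
By symmetry the centroid is at mid-width, x̄ = 125 mm.
Transfer each piece to the centroidal y-axis using Ī + A·d² with d = x − 125:
  plate: d = 0 mm → contributes +71 614 583 mm⁴
  hole 1: d = -75 mm → contributes −2 560 976 mm⁴
  hole 2: d = -25 mm → contributes −299 029 mm⁴
  hole 3: d = 25 mm → contributes −299 029 mm⁴
  hole 4: d = 75 mm → contributes −2 560 976 mm⁴
Total I = 65 894 572 mm⁴.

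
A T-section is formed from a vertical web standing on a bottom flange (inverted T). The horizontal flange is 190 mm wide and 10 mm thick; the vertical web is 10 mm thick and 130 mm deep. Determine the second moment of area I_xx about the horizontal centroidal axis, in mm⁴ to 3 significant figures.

Break the section into simple shapes (no overlaps), measuring from the bottom-left corner of the bounding box.
Flange: 190 × 10, A = 1 900 mm², y = 5 mm, Ī = 15 833 mm⁴.
Web: 10 × 130, A = 1 300 mm², y = 75 mm, Ī = 1 830 833 mm⁴.
Centroid: ȳ = ΣA·y / ΣA = 33.438 mm.
Transfer each piece to the horizontal centroidal axis using Ī + A·d² with d = y − 33.438:
  flange: d = -28.438 mm → contributes +1 552 347 mm⁴
  web: d = 41.563 mm → contributes +4 076 507 mm⁴
Total I = 5 628 854 mm⁴.

I_xx ≈ 5.63 × 10⁶ mm⁴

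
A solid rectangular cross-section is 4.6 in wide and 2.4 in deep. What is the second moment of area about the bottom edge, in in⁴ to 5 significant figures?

The section: 4.6 × 2.4, A = 11.04 in², y = 1.2 in, Ī = 5.2992 in⁴.
Transfer it to the bottom edge using Ī + A·d² with d = y − 0:
  the section: d = 1.2 in → contributes +21.1968 in⁴
Total I = 21.1968 in⁴.

I_base ≈ 21.197 in⁴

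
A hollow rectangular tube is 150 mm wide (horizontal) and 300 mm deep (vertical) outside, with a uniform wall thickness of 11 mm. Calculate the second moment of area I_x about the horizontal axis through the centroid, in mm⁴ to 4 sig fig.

I_x ≈ 1.083 × 10⁸ mm⁴

Decompose the section into non-overlapping parts with the origin at the bottom-left of its bounding rectangle.
Outer rectangle: 150 × 300, A = 45 000 mm², y = 150 mm, Ī = 337 500 000 mm⁴.
Inner void (subtracted): 128 × 278, A = 35 584 mm², y = 150 mm, Ī = 229 172 821 mm⁴.
By symmetry the centroid is at mid-height, ȳ = 150 mm.
All pieces are centred on the horizontal axis through the centroid, so I = ΣĪ (holes subtracted) = 108 327 179 mm⁴.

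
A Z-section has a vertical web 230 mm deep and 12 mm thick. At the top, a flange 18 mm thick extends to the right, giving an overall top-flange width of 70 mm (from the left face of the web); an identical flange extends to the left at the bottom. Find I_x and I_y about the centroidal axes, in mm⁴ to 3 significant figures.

Decompose the section into non-overlapping parts with the origin at the bottom-left of its bounding rectangle.
Web: 12 × 230, A = 2 760 mm², y = 115 mm, Ī = 12 167 000 mm⁴.
Top flange (beyond web): 58 × 18, A = 1 044 mm², y = 221 mm, Ī = 28 188 mm⁴.
Bottom flange (beyond web): 58 × 18, A = 1 044 mm², y = 9 mm, Ī = 28 188 mm⁴.
Centroid: ȳ = ΣA·y / ΣA = 115 mm.
Transfer each piece to the centroidal x-axis using Ī + A·d² with d = y − 115:
  web: d = 0 mm → contributes +12 167 000 mm⁴
  top flange (beyond web): d = 106 mm → contributes +11 758 572 mm⁴
  bottom flange (beyond web): d = -106 mm → contributes +11 758 572 mm⁴
Total I = 35 684 144 mm⁴.
For the y-axis: x̄ = 64 mm.
Repeating about the centroidal y-axis gives I_y = 3 176 256 mm⁴.

I_x ≈ 3.57 × 10⁷ mm⁴, I_y ≈ 3.18 × 10⁶ mm⁴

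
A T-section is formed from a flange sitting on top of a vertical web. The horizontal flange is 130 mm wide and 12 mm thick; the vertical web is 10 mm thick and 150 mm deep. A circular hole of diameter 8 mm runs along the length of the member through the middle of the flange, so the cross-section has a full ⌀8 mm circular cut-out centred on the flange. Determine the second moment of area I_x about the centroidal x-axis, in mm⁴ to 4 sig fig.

I_x ≈ 7.768 × 10⁶ mm⁴

Decompose the section into non-overlapping parts with the origin at the bottom-left of its bounding rectangle.
Flange: 130 × 12, A = 1 560 mm², y = 156 mm, Ī = 18 720 mm⁴.
Web: 10 × 150, A = 1 500 mm², y = 75 mm, Ī = 2 812 500 mm⁴.
Hole (subtracted): ⌀8, A = 50.2655 mm², y = 156 mm, Ī = 201.062 mm⁴.
Centroid: ȳ = ΣA·y / ΣA = 115.631 mm.
Transfer each piece to the centroidal x-axis using Ī + A·d² with d = y − 115.631:
  flange: d = 40.369 mm → contributes +2 560 985 mm⁴
  web: d = -40.631 mm → contributes +5 288 816 mm⁴
  hole: d = 40.369 mm → contributes −82116.6 mm⁴
Total I = 7 767 684 mm⁴.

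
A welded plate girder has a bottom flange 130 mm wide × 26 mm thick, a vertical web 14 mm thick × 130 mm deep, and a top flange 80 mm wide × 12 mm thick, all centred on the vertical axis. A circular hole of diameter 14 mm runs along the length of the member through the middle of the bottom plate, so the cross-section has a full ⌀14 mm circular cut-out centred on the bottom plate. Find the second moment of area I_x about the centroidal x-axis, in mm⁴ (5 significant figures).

Split into non-overlapping primitives; take the origin at the lower-left of the bounding box.
Bottom plate: 130 × 26, A = 3 380 mm², y = 13 mm, Ī = 190406.7 mm⁴.
Web plate: 14 × 130, A = 1 820 mm², y = 91 mm, Ī = 2 563 167 mm⁴.
Top plate: 80 × 12, A = 960 mm², y = 162 mm, Ī = 11 520 mm⁴.
Hole (subtracted): ⌀14, A = 153.938 mm², y = 13 mm, Ī = 1885.741 mm⁴.
Centroid: ȳ = ΣA·y / ΣA = 60.45206 mm.
Transfer each piece to the centroidal x-axis using Ī + A·d² with d = y − 60.45206:
  bottom plate: d = -47.45206 mm → contributes +7 801 145 mm⁴
  web plate: d = 30.54794 mm → contributes +4 261 548 mm⁴
  top plate: d = 101.5479 mm → contributes +9 911 025 mm⁴
  hole: d = -47.45206 mm → contributes −348507.7 mm⁴
Total I = 21 625 211 mm⁴.

I_x ≈ 2.1625 × 10⁷ mm⁴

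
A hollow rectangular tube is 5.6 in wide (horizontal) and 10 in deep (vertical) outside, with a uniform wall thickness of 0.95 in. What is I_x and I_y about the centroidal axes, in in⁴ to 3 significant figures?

I_x ≈ 303 in⁴, I_y ≈ 112 in⁴

Break the section into simple shapes (no overlaps), measuring from the bottom-left corner of the bounding box.
Outer rectangle: 5.6 × 10, A = 56 in², y = 5 in, Ī = 466.67 in⁴.
Inner void (subtracted): 3.7 × 8.1, A = 29.97 in², y = 5 in, Ī = 163.86 in⁴.
By symmetry the centroid is at mid-height, ȳ = 5 in.
All pieces are centred on the centroidal x-axis, so I = ΣĪ (holes subtracted) = 302.81 in⁴.
Repeating about the centroidal y-axis gives I_y = 112.16 in⁴.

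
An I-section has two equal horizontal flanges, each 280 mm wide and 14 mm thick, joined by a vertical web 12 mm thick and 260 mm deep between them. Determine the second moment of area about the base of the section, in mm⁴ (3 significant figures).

I_base ≈ 3.92 × 10⁸ mm⁴

Break the section into simple shapes (no overlaps), measuring from the bottom-left corner of the bounding box.
Bottom flange: 280 × 14, A = 3 920 mm², y = 7 mm, Ī = 64 027 mm⁴.
Web: 12 × 260, A = 3 120 mm², y = 144 mm, Ī = 17 576 000 mm⁴.
Top flange: 280 × 14, A = 3 920 mm², y = 281 mm, Ī = 64 027 mm⁴.
Transfer each piece to a horizontal axis along the bottom face using Ī + A·d² with d = y − 0:
  bottom flange: d = 7 mm → contributes +256 107 mm⁴
  web: d = 144 mm → contributes +82 272 320 mm⁴
  top flange: d = 281 mm → contributes +309 591 147 mm⁴
Total I = 392 119 573 mm⁴.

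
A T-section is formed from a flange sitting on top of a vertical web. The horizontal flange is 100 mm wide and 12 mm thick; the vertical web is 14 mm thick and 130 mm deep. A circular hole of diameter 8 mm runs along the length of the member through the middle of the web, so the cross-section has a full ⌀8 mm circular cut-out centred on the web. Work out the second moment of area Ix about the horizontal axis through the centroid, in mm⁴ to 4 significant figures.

Ix ≈ 6.182 × 10⁶ mm⁴

Split into non-overlapping primitives; take the origin at the lower-left of the bounding box.
Flange: 100 × 12, A = 1 200 mm², y = 136 mm, Ī = 14 400 mm⁴.
Web: 14 × 130, A = 1 820 mm², y = 65 mm, Ī = 2 563 167 mm⁴.
Hole (subtracted): ⌀8, A = 50.2655 mm², y = 65 mm, Ī = 201.062 mm⁴.
Centroid: ȳ = ΣA·y / ΣA = 93.6894 mm.
Transfer each piece to the horizontal axis through the centroid using Ī + A·d² with d = y − 93.6894:
  flange: d = 42.3106 mm → contributes +2 162 621 mm⁴
  web: d = -28.6894 mm → contributes +4 061 179 mm⁴
  hole: d = -28.6894 mm → contributes −41573.8 mm⁴
Total I = 6 182 226 mm⁴.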